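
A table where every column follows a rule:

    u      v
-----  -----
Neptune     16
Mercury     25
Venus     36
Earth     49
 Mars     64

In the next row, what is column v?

Column v: perfect squares: 4², 5², 6², …, so 16, 25, 36, 49, 64 → 81.

81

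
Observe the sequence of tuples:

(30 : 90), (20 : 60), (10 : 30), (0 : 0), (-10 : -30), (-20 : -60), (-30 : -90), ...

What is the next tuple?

(-40 : -120)

First entry: −10 each step, so 30, 20, 10, 0, -10, -20, -30 → -40.
Second entry: 90, 60, 30, 0, -30, -60, -90 → -120 (always 3 × the first entry).
So the next tuple is (-40 : -120).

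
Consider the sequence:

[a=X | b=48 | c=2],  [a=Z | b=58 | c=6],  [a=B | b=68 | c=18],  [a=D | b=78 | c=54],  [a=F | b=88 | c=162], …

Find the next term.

A — letters move forward 2 places in the alphabet, wrapping Z→A: X, Z, B, D, F → H.
B: +10 each step; 48, 58, 68, 78, 88 → 98.
C — ×3 each step: 2, 6, 18, 54, 162 → 486.
Combining the parts gives [a=H | b=98 | c=486].

[a=H | b=98 | c=486]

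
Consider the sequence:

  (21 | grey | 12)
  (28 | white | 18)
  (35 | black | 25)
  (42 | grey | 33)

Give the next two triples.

(49 | white | 42), (56 | black | 52)

First slot: +7 each step; 21, 28, 35, 42 → 49 → 56.
Shade: grey, white, black, grey → white → black (repeats grey → white → black).
Third slot: differences are 6, 7, 8, … (increasing by 1 each time), so 12, 18, 25, 33 → 42 → 52.
Putting the parts together: (49 | white | 42) and then (56 | black | 52).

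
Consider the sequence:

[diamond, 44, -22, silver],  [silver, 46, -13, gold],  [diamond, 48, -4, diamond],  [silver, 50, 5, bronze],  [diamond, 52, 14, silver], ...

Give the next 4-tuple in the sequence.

[silver, 54, 23, gold]

First rank goes diamond, silver, diamond, silver, diamond → silver (alternates diamond ↔ silver).
Second component — +2 each step: 44, 46, 48, 50, 52 → 54.
Third component — +9 each step: -22, -13, -4, 5, 14 → 23.
Second rank: repeats silver → gold → diamond → bronze; silver, gold, diamond, bronze, silver → gold.
Combining the parts gives [silver, 54, 23, gold].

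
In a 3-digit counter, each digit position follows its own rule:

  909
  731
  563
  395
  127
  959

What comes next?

781

First digit goes 9, 7, 5, 3, 1, 9 → 7 (−2 each step, mod 10).
Second digit: +3 each step, mod 10; 0, 3, 6, 9, 2, 5 → 8.
Third digit: 9, 1, 3, 5, 7, 9 → 1 (+2 each step, mod 10).
Putting it together: 781.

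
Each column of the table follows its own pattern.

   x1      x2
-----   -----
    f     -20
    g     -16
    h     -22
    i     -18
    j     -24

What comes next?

k  -20

For the column x1, letters move forward 1 place in the alphabet: f, g, h, i, j → k.
Column x2 — alternating steps +4, −6, +4, −6, …: -20, -16, -22, -18, -24 → -20.
Combining the parts gives k  -20.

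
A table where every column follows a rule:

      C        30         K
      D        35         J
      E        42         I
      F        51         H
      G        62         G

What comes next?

H  75  F

First letter — letters move forward 1 place in the alphabet: C, D, E, F, G → H.
Second component: 30, 35, 42, 51, 62 → 75 (differences are 5, 7, 9, … (increasing by 2 each time)).
Second letter: K, J, I, H, G → F (letters move back 1 place in the alphabet).
Combining the parts gives H  75  F.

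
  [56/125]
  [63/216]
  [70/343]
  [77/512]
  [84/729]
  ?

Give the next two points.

[91/1000], [98/1331]

For the first part, +7 each step: 56, 63, 70, 77, 84 → 91 → 98.
For the second part, perfect cubes: 5³, 6³, 7³, …: 125, 216, 343, 512, 729 → 1000 → 1331.
So the next two points are [91/1000] and [98/1331].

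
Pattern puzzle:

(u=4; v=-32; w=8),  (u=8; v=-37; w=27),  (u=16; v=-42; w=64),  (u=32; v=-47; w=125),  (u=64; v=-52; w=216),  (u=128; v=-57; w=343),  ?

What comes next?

(u=256; v=-62; w=512)

U: ×2 each step, so 4, 8, 16, 32, 64, 128 → 256.
V: −5 each step; -32, -37, -42, -47, -52, -57 → -62.
W: perfect cubes: 2³, 3³, 4³, …, so 8, 27, 64, 125, 216, 343 → 512.
So the next element is (u=256; v=-62; w=512).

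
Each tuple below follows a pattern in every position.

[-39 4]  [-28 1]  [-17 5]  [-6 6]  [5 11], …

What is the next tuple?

[16 17]

For the first part, +11 each step: -39, -28, -17, -6, 5 → 16.
Second part: 4, 1, 5, 6, 11 → 17 (each term is the sum of the two before it).
Combining the parts gives [16 17].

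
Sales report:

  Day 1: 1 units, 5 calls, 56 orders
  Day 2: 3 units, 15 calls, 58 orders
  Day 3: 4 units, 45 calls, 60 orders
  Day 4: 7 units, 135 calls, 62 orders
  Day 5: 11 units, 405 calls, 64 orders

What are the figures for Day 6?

Units: 1, 3, 4, 7, 11 → 18 (each term is the sum of the two before it).
For the calls, ×3 each step: 5, 15, 45, 135, 405 → 1215.
Orders: +2 each step, so 56, 58, 60, 62, 64 → 66.
So the next record is 18 units, 1215 calls, 66 orders.

18 units, 1215 calls, 66 orders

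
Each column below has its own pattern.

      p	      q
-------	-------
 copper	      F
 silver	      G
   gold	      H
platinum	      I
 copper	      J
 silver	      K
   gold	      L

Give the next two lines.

Column p: repeats copper → silver → gold → platinum; copper, silver, gold, platinum, copper, silver, gold → platinum → copper.
For the column q, letters move forward 1 place in the alphabet: F, G, H, I, J, K, L → M → N.
Putting the parts together: platinum  M and then copper  N.

platinum  M; copper  N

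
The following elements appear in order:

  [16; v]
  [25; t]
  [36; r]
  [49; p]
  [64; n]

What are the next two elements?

First component: perfect squares: 4², 5², 6², …; 16, 25, 36, 49, 64 → 81 → 100.
Letter: v, t, r, p, n → l → j (letters move back 2 places in the alphabet).
Putting the parts together: [81; l] and then [100; j].

[81; l], [100; j]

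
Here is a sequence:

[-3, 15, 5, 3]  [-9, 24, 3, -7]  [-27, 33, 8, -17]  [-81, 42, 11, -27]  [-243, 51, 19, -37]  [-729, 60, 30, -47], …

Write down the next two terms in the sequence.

[-2187, 69, 49, -57], [-6561, 78, 79, -67]

For the first part, ×3 each step: -3, -9, -27, -81, -243, -729 → -2187 → -6561.
Second part: +9 each step; 15, 24, 33, 42, 51, 60 → 69 → 78.
Third part: each term is the sum of the two before it, so 5, 3, 8, 11, 19, 30 → 49 → 79.
For the fourth part, −10 each step: 3, -7, -17, -27, -37, -47 → -57 → -67.
Putting the parts together: [-2187, 69, 49, -57] and then [-6561, 78, 79, -67].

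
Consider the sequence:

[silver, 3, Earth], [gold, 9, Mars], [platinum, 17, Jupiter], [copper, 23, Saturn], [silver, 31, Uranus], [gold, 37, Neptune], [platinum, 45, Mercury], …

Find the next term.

For the metal, repeats silver → gold → platinum → copper: silver, gold, platinum, copper, silver, gold, platinum → copper.
Second value: alternating steps +6, +8, +6, +8, …; 3, 9, 17, 23, 31, 37, 45 → 51.
For the planet, runs through the planets Mercury→Neptune: Earth, Mars, Jupiter, Saturn, Uranus, Neptune, Mercury → Venus.
So the next term is [copper, 51, Venus].

[copper, 51, Venus]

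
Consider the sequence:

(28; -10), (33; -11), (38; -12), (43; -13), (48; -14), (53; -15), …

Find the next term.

First slot goes 28, 33, 38, 43, 48, 53 → 58 (+5 each step).
Second slot goes -10, -11, -12, -13, -14, -15 → -16 (−1 each step).
Combining the parts gives (58; -16).

(58; -16)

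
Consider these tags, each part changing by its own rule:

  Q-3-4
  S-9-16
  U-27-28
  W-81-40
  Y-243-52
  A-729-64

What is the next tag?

For the letter, letters move forward 2 places in the alphabet, wrapping Z→A: Q, S, U, W, Y, A → C.
Second component: ×3 each step; 3, 9, 27, 81, 243, 729 → 2187.
For the third component, +12 each step: 4, 16, 28, 40, 52, 64 → 76.
Combining the parts gives C-2187-76.

C-2187-76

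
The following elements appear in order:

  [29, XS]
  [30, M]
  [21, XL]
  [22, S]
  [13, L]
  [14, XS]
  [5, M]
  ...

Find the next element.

[6, XL]

For the first part, alternating steps +1, −9, +1, −9, …: 29, 30, 21, 22, 13, 14, 5 → 6.
Size: repeats XS → M → XL → S → L; XS, M, XL, S, L, XS, M → XL.
So the next element is [6, XL].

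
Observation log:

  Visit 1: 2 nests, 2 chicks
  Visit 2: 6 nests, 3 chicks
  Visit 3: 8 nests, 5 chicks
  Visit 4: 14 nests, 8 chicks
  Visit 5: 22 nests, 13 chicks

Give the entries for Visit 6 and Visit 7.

36 nests, 21 chicks; 58 nests, 34 chicks

Nests — each term is the sum of the two before it: 2, 6, 8, 14, 22 → 36 → 58.
Chicks: each term is the sum of the two before it; 2, 3, 5, 8, 13 → 21 → 34.
Putting the parts together: 36 nests, 21 chicks and then 58 nests, 34 chicks.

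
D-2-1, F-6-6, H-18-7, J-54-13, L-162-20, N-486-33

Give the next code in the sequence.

Letter: letters move forward 2 places in the alphabet, so D, F, H, J, L, N → P.
Second component — ×3 each step: 2, 6, 18, 54, 162, 486 → 1458.
Third component: each term is the sum of the two before it, so 1, 6, 7, 13, 20, 33 → 53.
Putting it together: P-1458-53.

P-1458-53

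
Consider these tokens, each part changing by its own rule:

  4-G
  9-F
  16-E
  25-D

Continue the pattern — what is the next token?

First component: 4, 9, 16, 25 → 36 (perfect squares: 2², 3², 4², …).
Letter — letters move back 1 place in the alphabet: G, F, E, D → C.
So the next token is 36-C.

36-C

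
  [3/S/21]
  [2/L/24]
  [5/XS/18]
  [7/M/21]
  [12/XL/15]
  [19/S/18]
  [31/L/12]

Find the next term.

[50/XS/15]

First component: each term is the sum of the two before it; 3, 2, 5, 7, 12, 19, 31 → 50.
Size: S, L, XS, M, XL, S, L → XS (repeats S → L → XS → M → XL).
Third component goes 21, 24, 18, 21, 15, 18, 12 → 15 (alternating steps +3, −6, +3, −6, …).
So the next term is [50/XS/15].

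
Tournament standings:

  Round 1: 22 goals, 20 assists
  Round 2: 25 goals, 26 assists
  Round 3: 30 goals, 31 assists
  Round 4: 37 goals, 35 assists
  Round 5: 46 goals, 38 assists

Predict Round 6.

57 goals, 40 assists

Goals: 22, 25, 30, 37, 46 → 57 (differences are 3, 5, 7, … (increasing by 2 each time)).
For the assists, differences are 6, 5, 4, … (decreasing by 1 each time): 20, 26, 31, 35, 38 → 40.
Putting it together: 57 goals, 40 assists.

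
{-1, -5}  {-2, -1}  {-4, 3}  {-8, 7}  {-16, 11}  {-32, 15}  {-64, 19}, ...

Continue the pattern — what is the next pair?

{-128, 23}

First slot: ×2 each step; -1, -2, -4, -8, -16, -32, -64 → -128.
Second slot goes -5, -1, 3, 7, 11, 15, 19 → 23 (+4 each step).
Combining the parts gives {-128, 23}.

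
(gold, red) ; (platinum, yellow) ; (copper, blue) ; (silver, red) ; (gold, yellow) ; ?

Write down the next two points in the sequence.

(platinum, blue), (copper, red)

For the metal, repeats gold → platinum → copper → silver: gold, platinum, copper, silver, gold → platinum → copper.
Colour: repeats red → yellow → blue; red, yellow, blue, red, yellow → blue → red.
Putting the parts together: (platinum, blue) and then (copper, red).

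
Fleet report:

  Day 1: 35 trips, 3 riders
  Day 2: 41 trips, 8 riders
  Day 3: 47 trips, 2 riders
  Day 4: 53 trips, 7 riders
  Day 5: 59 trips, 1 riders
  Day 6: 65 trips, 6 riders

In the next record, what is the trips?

71

Trips — +6 each step: 35, 41, 47, 53, 59, 65 → 71.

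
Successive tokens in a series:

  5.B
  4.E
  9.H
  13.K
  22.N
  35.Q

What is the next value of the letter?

Letter: B, E, H, K, N, Q → T (letters move forward 3 places in the alphabet).

T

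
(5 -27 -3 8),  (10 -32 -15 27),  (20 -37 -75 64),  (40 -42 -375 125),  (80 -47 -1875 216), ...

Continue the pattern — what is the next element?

(160 -52 -9375 343)

First part: ×2 each step; 5, 10, 20, 40, 80 → 160.
Second part: -27, -32, -37, -42, -47 → -52 (−5 each step).
Third part goes -3, -15, -75, -375, -1875 → -9375 (×5 each step).
Fourth part: perfect cubes: 2³, 3³, 4³, …, so 8, 27, 64, 125, 216 → 343.
Putting it together: (160 -52 -9375 343).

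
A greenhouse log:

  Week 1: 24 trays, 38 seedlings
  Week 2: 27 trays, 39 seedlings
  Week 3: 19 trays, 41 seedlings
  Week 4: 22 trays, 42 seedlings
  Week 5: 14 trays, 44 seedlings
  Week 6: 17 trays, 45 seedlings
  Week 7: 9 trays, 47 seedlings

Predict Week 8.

12 trays, 48 seedlings

Trays: alternating steps +3, −8, +3, −8, …, so 24, 27, 19, 22, 14, 17, 9 → 12.
Seedlings: alternating steps +1, +2, +1, +2, …; 38, 39, 41, 42, 44, 45, 47 → 48.
So the next row is 12 trays, 48 seedlings.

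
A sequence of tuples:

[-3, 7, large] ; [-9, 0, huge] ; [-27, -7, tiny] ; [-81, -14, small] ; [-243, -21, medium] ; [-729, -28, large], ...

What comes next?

First value: ×3 each step; -3, -9, -27, -81, -243, -729 → -2187.
For the second value, −7 each step: 7, 0, -7, -14, -21, -28 → -35.
For the size, repeats large → huge → tiny → small → medium: large, huge, tiny, small, medium, large → huge.
Putting it together: [-2187, -35, huge].

[-2187, -35, huge]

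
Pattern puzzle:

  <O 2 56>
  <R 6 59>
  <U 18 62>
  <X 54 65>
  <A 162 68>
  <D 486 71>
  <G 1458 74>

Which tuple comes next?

Letter: letters move forward 3 places in the alphabet, wrapping Z→A; O, R, U, X, A, D, G → J.
Second component: 2, 6, 18, 54, 162, 486, 1458 → 4374 (×3 each step).
For the third component, +3 each step: 56, 59, 62, 65, 68, 71, 74 → 77.
So the next tuple is <J 4374 77>.

<J 4374 77>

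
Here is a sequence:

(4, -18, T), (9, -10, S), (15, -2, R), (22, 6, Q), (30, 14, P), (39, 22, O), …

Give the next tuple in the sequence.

(49, 30, N)

First value: differences are 5, 6, 7, … (increasing by 1 each time); 4, 9, 15, 22, 30, 39 → 49.
Second value: +8 each step, so -18, -10, -2, 6, 14, 22 → 30.
Letter — letters move back 1 place in the alphabet: T, S, R, Q, P, O → N.
Combining the parts gives (49, 30, N).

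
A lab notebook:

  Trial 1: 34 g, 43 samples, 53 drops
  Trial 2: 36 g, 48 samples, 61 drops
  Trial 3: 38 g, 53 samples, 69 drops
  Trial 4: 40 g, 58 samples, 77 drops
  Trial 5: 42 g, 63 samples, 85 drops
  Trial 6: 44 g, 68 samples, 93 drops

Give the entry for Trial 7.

46 g, 73 samples, 101 drops

G: 34, 36, 38, 40, 42, 44 → 46 (+2 each step).
Samples goes 43, 48, 53, 58, 63, 68 → 73 (+5 each step).
Drops: 53, 61, 69, 77, 85, 93 → 101 (+8 each step).
So the next record is 46 g, 73 samples, 101 drops.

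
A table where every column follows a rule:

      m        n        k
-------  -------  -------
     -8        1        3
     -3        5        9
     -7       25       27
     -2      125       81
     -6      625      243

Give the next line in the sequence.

-1  3125  729

Column m: alternating steps +5, −4, +5, −4, …; -8, -3, -7, -2, -6 → -1.
For the column n, ×5 each step: 1, 5, 25, 125, 625 → 3125.
For the column k, ×3 each step: 3, 9, 27, 81, 243 → 729.
So the next line is -1  3125  729.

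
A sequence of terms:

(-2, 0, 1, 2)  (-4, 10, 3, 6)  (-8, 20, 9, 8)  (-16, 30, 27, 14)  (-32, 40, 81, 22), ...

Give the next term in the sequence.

(-64, 50, 243, 36)

First entry — ×2 each step: -2, -4, -8, -16, -32 → -64.
Second entry: 0, 10, 20, 30, 40 → 50 (+10 each step).
For the third entry, ×3 each step: 1, 3, 9, 27, 81 → 243.
For the fourth entry, each term is the sum of the two before it: 2, 6, 8, 14, 22 → 36.
Putting it together: (-64, 50, 243, 36).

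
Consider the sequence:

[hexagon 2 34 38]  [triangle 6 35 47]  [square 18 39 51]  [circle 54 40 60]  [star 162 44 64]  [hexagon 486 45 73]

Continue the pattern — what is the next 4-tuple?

[triangle 1458 49 77]

Shape — repeats hexagon → triangle → square → circle → star: hexagon, triangle, square, circle, star, hexagon → triangle.
Second component — ×3 each step: 2, 6, 18, 54, 162, 486 → 1458.
Third component — alternating steps +1, +4, +1, +4, …: 34, 35, 39, 40, 44, 45 → 49.
Fourth component: alternating steps +9, +4, +9, +4, …, so 38, 47, 51, 60, 64, 73 → 77.
Combining the parts gives [triangle 1458 49 77].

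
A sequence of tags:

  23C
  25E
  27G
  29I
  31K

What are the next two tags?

First component: +2 each step, so 23, 25, 27, 29, 31 → 33 → 35.
For the letter, letters move forward 2 places in the alphabet: C, E, G, I, K → M → O.
Putting the parts together: 33M and then 35O.

33M, 35O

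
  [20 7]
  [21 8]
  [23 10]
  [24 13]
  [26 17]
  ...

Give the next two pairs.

[27 22], [29 28]

First component: alternating steps +1, +2, +1, +2, …, so 20, 21, 23, 24, 26 → 27 → 29.
Second component: differences are 1, 2, 3, … (increasing by 1 each time), so 7, 8, 10, 13, 17 → 22 → 28.
So the next two pairs are [27 22] and [29 28].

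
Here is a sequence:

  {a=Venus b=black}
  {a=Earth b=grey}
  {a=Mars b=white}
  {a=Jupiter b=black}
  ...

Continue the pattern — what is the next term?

A — runs through the planets Mercury→Neptune: Venus, Earth, Mars, Jupiter → Saturn.
B: repeats black → grey → white, so black, grey, white, black → grey.
Putting it together: {a=Saturn b=grey}.

{a=Saturn b=grey}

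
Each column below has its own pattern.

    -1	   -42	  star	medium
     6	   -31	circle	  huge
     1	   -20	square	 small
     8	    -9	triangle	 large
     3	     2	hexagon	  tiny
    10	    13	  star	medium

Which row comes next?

First component — alternating steps +7, −5, +7, −5, …: -1, 6, 1, 8, 3, 10 → 5.
Second component — +11 each step: -42, -31, -20, -9, 2, 13 → 24.
Shape: repeats star → circle → square → triangle → hexagon, so star, circle, square, triangle, hexagon, star → circle.
Size: medium, huge, small, large, tiny, medium → huge (repeats medium → huge → small → large → tiny).
Combining the parts gives 5  24  circle  huge.

5  24  circle  huge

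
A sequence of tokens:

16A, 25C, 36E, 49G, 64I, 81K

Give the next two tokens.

First component: perfect squares: 4², 5², 6², …; 16, 25, 36, 49, 64, 81 → 100 → 121.
Letter: A, C, E, G, I, K → M → O (letters move forward 2 places in the alphabet).
So the next two tokens are 100M and 121O.

100M then 121O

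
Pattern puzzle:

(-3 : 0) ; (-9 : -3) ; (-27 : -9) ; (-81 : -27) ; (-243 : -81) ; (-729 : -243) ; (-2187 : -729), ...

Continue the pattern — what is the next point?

(-6561 : -2187)

First value — ×3 each step: -3, -9, -27, -81, -243, -729, -2187 → -6561.
Second value: 0, -3, -9, -27, -81, -243, -729 → -2187 (always the previous value of the first value).
So the next point is (-6561 : -2187).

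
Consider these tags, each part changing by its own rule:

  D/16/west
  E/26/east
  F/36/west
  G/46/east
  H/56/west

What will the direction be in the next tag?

east

Letter: letters move forward 1 place in the alphabet; D, E, F, G, H → I.
Second component — +10 each step: 16, 26, 36, 46, 56 → 66.
For the direction, alternates west ↔ east: west, east, west, east, west → east.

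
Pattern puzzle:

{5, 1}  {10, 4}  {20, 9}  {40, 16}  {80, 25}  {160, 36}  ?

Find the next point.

First slot: ×2 each step, so 5, 10, 20, 40, 80, 160 → 320.
Second slot goes 1, 4, 9, 16, 25, 36 → 49 (perfect squares: 1², 2², 3², …).
So the next point is {320, 49}.

{320, 49}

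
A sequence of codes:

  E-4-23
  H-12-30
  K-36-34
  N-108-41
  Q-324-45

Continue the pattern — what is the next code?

Letter: E, H, K, N, Q → T (letters move forward 3 places in the alphabet).
For the second component, ×3 each step: 4, 12, 36, 108, 324 → 972.
Third component: alternating steps +7, +4, +7, +4, …, so 23, 30, 34, 41, 45 → 52.
Combining the parts gives T-972-52.

T-972-52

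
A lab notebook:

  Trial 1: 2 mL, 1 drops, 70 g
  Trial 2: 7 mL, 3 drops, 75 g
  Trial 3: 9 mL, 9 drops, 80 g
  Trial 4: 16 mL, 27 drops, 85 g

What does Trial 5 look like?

25 mL, 81 drops, 90 g

For the mL, each term is the sum of the two before it: 2, 7, 9, 16 → 25.
Drops: ×3 each step; 1, 3, 9, 27 → 81.
G goes 70, 75, 80, 85 → 90 (+5 each step).
Putting it together: 25 mL, 81 drops, 90 g.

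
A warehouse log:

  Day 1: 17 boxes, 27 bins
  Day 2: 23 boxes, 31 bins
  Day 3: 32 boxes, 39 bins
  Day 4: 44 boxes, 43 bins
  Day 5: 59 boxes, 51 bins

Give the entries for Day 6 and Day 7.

For the boxes, differences are 6, 9, 12, … (increasing by 3 each time): 17, 23, 32, 44, 59 → 77 → 98.
Bins goes 27, 31, 39, 43, 51 → 55 → 63 (alternating steps +4, +8, +4, +8, …).
Putting the parts together: 77 boxes, 55 bins and then 98 boxes, 63 bins.

77 boxes, 55 bins; 98 boxes, 63 bins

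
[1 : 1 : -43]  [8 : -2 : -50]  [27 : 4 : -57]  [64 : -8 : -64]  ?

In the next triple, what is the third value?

Third value — −7 each step: -43, -50, -57, -64 → -71.

-71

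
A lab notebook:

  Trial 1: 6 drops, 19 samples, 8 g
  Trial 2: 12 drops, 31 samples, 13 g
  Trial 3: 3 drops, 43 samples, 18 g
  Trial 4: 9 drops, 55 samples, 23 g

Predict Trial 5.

For the drops, alternating steps +6, −9, +6, −9, …: 6, 12, 3, 9 → 0.
For the samples, +12 each step: 19, 31, 43, 55 → 67.
G: +5 each step; 8, 13, 18, 23 → 28.
Combining the parts gives 0 drops, 67 samples, 28 g.

0 drops, 67 samples, 28 g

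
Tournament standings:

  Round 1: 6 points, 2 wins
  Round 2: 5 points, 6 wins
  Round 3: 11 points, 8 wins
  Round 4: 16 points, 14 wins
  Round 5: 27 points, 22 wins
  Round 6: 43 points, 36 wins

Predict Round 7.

Points: each term is the sum of the two before it, so 6, 5, 11, 16, 27, 43 → 70.
Wins: 2, 6, 8, 14, 22, 36 → 58 (each term is the sum of the two before it).
Combining the parts gives 70 points, 58 wins.

70 points, 58 wins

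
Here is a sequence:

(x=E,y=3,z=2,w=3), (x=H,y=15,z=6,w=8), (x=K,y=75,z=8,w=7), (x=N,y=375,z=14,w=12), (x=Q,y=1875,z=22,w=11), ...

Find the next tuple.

(x=T,y=9375,z=36,w=16)

X: letters move forward 3 places in the alphabet, so E, H, K, N, Q → T.
Y: ×5 each step, so 3, 15, 75, 375, 1875 → 9375.
Z: 2, 6, 8, 14, 22 → 36 (each term is the sum of the two before it).
W: 3, 8, 7, 12, 11 → 16 (alternating steps +5, −1, +5, −1, …).
Combining the parts gives (x=T,y=9375,z=36,w=16).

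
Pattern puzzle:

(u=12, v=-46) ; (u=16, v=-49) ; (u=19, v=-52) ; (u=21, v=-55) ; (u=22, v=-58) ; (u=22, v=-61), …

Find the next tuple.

U: differences are 4, 3, 2, … (decreasing by 1 each time); 12, 16, 19, 21, 22, 22 → 21.
V — −3 each step: -46, -49, -52, -55, -58, -61 → -64.
Combining the parts gives (u=21, v=-64).

(u=21, v=-64)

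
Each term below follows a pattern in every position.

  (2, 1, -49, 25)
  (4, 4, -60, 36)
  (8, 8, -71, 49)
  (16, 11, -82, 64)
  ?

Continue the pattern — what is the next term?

(32, 15, -93, 81)

First value: 2, 4, 8, 16 → 32 (×2 each step).
Second value: alternating steps +3, +4, +3, +4, …; 1, 4, 8, 11 → 15.
Third value: -49, -60, -71, -82 → -93 (−11 each step).
For the fourth value, perfect squares: 5², 6², 7², …: 25, 36, 49, 64 → 81.
So the next term is (32, 15, -93, 81).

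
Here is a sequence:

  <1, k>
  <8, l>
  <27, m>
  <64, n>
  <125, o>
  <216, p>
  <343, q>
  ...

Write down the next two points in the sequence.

For the first part, perfect cubes: 1³, 2³, 3³, …: 1, 8, 27, 64, 125, 216, 343 → 512 → 729.
For the letter, letters move forward 1 place in the alphabet: k, l, m, n, o, p, q → r → s.
Putting the parts together: <512, r> and then <729, s>.

<512, r>, <729, s>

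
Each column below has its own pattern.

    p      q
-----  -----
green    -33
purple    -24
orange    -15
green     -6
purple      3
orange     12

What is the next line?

green  21

Column p — repeats green → purple → orange: green, purple, orange, green, purple, orange → green.
Column q: +9 each step; -33, -24, -15, -6, 3, 12 → 21.
Putting it together: green  21.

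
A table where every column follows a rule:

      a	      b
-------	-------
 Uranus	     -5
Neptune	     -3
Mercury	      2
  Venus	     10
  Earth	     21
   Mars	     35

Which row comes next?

Jupiter  52

For the column a, runs through the planets Mercury→Neptune: Uranus, Neptune, Mercury, Venus, Earth, Mars → Jupiter.
Column b: differences are 2, 5, 8, … (increasing by 3 each time); -5, -3, 2, 10, 21, 35 → 52.
So the next row is Jupiter  52.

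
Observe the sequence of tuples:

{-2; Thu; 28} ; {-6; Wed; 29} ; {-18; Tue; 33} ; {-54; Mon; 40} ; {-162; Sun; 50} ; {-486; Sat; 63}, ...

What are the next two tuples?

{-1458; Fri; 79}, {-4374; Thu; 98}

First coordinate: ×3 each step; -2, -6, -18, -54, -162, -486 → -1458 → -4374.
For the day, runs backward through the weekdays Mon→Sun: Thu, Wed, Tue, Mon, Sun, Sat → Fri → Thu.
For the third coordinate, differences are 1, 4, 7, … (increasing by 3 each time): 28, 29, 33, 40, 50, 63 → 79 → 98.
So the next two tuples are {-1458; Fri; 79} and {-4374; Thu; 98}.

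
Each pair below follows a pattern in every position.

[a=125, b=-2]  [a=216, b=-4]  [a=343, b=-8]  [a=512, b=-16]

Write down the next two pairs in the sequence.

[a=729, b=-32], [a=1000, b=-64]

A: perfect cubes: 5³, 6³, 7³, …, so 125, 216, 343, 512 → 729 → 1000.
B goes -2, -4, -8, -16 → -32 → -64 (×2 each step).
Putting the parts together: [a=729, b=-32] and then [a=1000, b=-64].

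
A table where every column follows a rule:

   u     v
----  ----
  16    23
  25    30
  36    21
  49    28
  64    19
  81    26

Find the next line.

Column u — perfect squares: 4², 5², 6², …: 16, 25, 36, 49, 64, 81 → 100.
Column v goes 23, 30, 21, 28, 19, 26 → 17 (alternating steps +7, −9, +7, −9, …).
So the next line is 100  17.

100  17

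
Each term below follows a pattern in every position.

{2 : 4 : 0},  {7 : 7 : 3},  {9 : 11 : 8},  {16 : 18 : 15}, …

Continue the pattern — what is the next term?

{25 : 29 : 24}

First entry: each term is the sum of the two before it, so 2, 7, 9, 16 → 25.
Second entry goes 4, 7, 11, 18 → 29 (each term is the sum of the two before it).
Third entry: differences are 3, 5, 7, … (increasing by 2 each time); 0, 3, 8, 15 → 24.
So the next term is {25 : 29 : 24}.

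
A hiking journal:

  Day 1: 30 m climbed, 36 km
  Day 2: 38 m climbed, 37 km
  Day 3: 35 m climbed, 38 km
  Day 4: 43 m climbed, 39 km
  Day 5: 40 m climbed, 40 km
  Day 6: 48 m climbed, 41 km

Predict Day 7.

M climbed: alternating steps +8, −3, +8, −3, …; 30, 38, 35, 43, 40, 48 → 45.
Km goes 36, 37, 38, 39, 40, 41 → 42 (+1 each step).
Combining the parts gives 45 m climbed, 42 km.

45 m climbed, 42 km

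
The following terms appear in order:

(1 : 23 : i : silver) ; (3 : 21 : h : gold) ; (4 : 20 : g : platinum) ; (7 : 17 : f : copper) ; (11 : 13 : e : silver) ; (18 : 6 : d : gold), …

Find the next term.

(29 : -5 : c : platinum)

For the first slot, each term is the sum of the two before it: 1, 3, 4, 7, 11, 18 → 29.
Second slot: together with the first slot always sums to 24, so 23, 21, 20, 17, 13, 6 → -5.
Letter: i, h, g, f, e, d → c (letters move back 1 place in the alphabet).
Metal goes silver, gold, platinum, copper, silver, gold → platinum (repeats silver → gold → platinum → copper).
Combining the parts gives (29 : -5 : c : platinum).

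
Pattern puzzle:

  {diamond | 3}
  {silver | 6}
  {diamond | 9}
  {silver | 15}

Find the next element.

Rank — alternates diamond ↔ silver: diamond, silver, diamond, silver → diamond.
Second slot: each term is the sum of the two before it, so 3, 6, 9, 15 → 24.
Putting it together: {diamond | 24}.

{diamond | 24}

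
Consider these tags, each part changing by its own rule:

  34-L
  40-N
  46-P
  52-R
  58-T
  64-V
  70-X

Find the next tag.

First component goes 34, 40, 46, 52, 58, 64, 70 → 76 (+6 each step).
For the letter, letters move forward 2 places in the alphabet: L, N, P, R, T, V, X → Z.
Combining the parts gives 76-Z.

76-Z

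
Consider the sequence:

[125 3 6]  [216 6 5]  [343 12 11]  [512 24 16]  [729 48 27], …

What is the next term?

[1000 96 43]

First entry: 125, 216, 343, 512, 729 → 1000 (perfect cubes: 5³, 6³, 7³, …).
Second entry goes 3, 6, 12, 24, 48 → 96 (×2 each step).
Third entry: each term is the sum of the two before it; 6, 5, 11, 16, 27 → 43.
So the next term is [1000 96 43].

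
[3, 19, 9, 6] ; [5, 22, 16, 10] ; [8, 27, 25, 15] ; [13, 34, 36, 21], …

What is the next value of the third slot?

First slot — each term is the sum of the two before it: 3, 5, 8, 13 → 21.
For the second slot, differences are 3, 5, 7, … (increasing by 2 each time): 19, 22, 27, 34 → 43.
Third slot: 9, 16, 25, 36 → 49 (perfect squares: 3², 4², 5², …).
Fourth slot: differences are 4, 5, 6, … (increasing by 1 each time); 6, 10, 15, 21 → 28.

49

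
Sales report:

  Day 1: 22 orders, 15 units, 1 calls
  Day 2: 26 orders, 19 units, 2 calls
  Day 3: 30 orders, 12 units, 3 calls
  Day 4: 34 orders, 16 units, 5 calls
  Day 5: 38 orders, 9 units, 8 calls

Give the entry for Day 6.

42 orders, 13 units, 13 calls

For the orders, +4 each step: 22, 26, 30, 34, 38 → 42.
For the units, alternating steps +4, −7, +4, −7, …: 15, 19, 12, 16, 9 → 13.
For the calls, each term is the sum of the two before it: 1, 2, 3, 5, 8 → 13.
Combining the parts gives 42 orders, 13 units, 13 calls.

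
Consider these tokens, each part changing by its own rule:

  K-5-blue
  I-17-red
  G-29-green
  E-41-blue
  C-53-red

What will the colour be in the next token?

green

Colour: blue, red, green, blue, red → green (repeats blue → red → green).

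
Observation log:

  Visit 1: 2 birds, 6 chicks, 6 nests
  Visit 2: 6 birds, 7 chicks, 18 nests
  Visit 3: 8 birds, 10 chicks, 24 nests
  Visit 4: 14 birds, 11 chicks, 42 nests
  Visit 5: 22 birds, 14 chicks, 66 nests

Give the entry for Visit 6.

36 birds, 15 chicks, 108 nests

Birds: each term is the sum of the two before it, so 2, 6, 8, 14, 22 → 36.
Chicks goes 6, 7, 10, 11, 14 → 15 (alternating steps +1, +3, +1, +3, …).
For the nests, always 3 × the birds: 6, 18, 24, 42, 66 → 108.
So the next line is 36 birds, 15 chicks, 108 nests.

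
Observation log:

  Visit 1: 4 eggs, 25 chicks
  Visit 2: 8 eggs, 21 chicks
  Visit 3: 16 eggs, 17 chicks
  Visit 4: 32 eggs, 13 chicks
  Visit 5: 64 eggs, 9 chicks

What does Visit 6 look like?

Eggs — ×2 each step: 4, 8, 16, 32, 64 → 128.
Chicks: −4 each step, so 25, 21, 17, 13, 9 → 5.
Combining the parts gives 128 eggs, 5 chicks.

128 eggs, 5 chicks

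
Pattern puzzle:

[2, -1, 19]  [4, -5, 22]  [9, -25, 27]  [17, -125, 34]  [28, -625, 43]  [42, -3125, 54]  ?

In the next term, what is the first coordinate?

59

For the first coordinate, differences are 2, 5, 8, … (increasing by 3 each time): 2, 4, 9, 17, 28, 42 → 59.
Second coordinate: ×5 each step; -1, -5, -25, -125, -625, -3125 → -15625.
Third coordinate: differences are 3, 5, 7, … (increasing by 2 each time); 19, 22, 27, 34, 43, 54 → 67.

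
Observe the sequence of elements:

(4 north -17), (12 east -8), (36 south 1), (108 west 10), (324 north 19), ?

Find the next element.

First slot: ×3 each step, so 4, 12, 36, 108, 324 → 972.
For the direction, repeats north → east → south → west: north, east, south, west, north → east.
For the third slot, +9 each step: -17, -8, 1, 10, 19 → 28.
So the next element is (972 east 28).

(972 east 28)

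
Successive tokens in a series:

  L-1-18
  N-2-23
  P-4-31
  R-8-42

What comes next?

Letter: letters move forward 2 places in the alphabet; L, N, P, R → T.
Second component: ×2 each step, so 1, 2, 4, 8 → 16.
Third component — differences are 5, 8, 11, … (increasing by 3 each time): 18, 23, 31, 42 → 56.
Putting it together: T-16-56.

T-16-56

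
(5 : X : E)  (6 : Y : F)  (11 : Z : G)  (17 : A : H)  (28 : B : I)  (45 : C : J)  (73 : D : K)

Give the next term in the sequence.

(118 : E : L)

First entry goes 5, 6, 11, 17, 28, 45, 73 → 118 (each term is the sum of the two before it).
First letter — letters move forward 1 place in the alphabet, wrapping Z→A: X, Y, Z, A, B, C, D → E.
Second letter: E, F, G, H, I, J, K → L (letters move forward 1 place in the alphabet).
Combining the parts gives (118 : E : L).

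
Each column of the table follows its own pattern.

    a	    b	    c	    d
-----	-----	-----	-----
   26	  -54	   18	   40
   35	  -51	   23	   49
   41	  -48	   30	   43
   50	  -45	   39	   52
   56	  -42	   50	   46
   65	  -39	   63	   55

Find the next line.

Column a: alternating steps +9, +6, +9, +6, …; 26, 35, 41, 50, 56, 65 → 71.
Column b goes -54, -51, -48, -45, -42, -39 → -36 (+3 each step).
Column c: differences are 5, 7, 9, … (increasing by 2 each time), so 18, 23, 30, 39, 50, 63 → 78.
Column d: 40, 49, 43, 52, 46, 55 → 49 (alternating steps +9, −6, +9, −6, …).
Putting it together: 71  -36  78  49.

71  -36  78  49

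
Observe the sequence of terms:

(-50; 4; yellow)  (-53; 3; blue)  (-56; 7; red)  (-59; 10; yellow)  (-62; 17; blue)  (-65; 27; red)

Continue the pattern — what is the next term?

First part: −3 each step; -50, -53, -56, -59, -62, -65 → -68.
Second part goes 4, 3, 7, 10, 17, 27 → 44 (each term is the sum of the two before it).
For the colour, repeats yellow → blue → red: yellow, blue, red, yellow, blue, red → yellow.
So the next term is (-68; 44; yellow).

(-68; 44; yellow)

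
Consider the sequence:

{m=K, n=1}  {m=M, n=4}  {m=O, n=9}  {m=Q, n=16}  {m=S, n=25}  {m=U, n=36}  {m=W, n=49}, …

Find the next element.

M goes K, M, O, Q, S, U, W → Y (letters move forward 2 places in the alphabet).
For the n, perfect squares: 1², 2², 3², …: 1, 4, 9, 16, 25, 36, 49 → 64.
So the next element is {m=Y, n=64}.

{m=Y, n=64}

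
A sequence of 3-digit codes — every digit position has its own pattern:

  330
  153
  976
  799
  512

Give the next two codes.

335 then 158

First digit: 3, 1, 9, 7, 5 → 3 → 1 (−2 each step, mod 10).
Second digit: +2 each step, mod 10; 3, 5, 7, 9, 1 → 3 → 5.
Third digit: +3 each step, mod 10, so 0, 3, 6, 9, 2 → 5 → 8.
Putting the parts together: 335 and then 158.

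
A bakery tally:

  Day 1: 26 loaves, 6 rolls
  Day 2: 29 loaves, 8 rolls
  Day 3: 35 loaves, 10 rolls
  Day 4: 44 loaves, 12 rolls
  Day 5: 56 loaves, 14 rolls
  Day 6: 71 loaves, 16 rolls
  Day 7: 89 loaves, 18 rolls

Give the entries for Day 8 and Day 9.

110 loaves, 20 rolls; 134 loaves, 22 rolls

For the loaves, differences are 3, 6, 9, … (increasing by 3 each time): 26, 29, 35, 44, 56, 71, 89 → 110 → 134.
Rolls: 6, 8, 10, 12, 14, 16, 18 → 20 → 22 (+2 each step).
Putting the parts together: 110 loaves, 20 rolls and then 134 loaves, 22 rolls.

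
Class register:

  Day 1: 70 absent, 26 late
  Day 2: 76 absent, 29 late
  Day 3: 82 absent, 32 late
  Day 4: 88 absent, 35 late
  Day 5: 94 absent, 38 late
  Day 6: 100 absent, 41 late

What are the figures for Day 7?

Absent — +6 each step: 70, 76, 82, 88, 94, 100 → 106.
Late: 26, 29, 32, 35, 38, 41 → 44 (+3 each step).
So the next row is 106 absent, 44 late.

106 absent, 44 late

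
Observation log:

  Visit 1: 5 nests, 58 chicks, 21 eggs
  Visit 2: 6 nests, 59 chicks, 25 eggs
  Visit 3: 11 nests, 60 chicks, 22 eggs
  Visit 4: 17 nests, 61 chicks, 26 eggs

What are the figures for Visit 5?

For the nests, each term is the sum of the two before it: 5, 6, 11, 17 → 28.
Chicks: +1 each step, so 58, 59, 60, 61 → 62.
Eggs: alternating steps +4, −3, +4, −3, …; 21, 25, 22, 26 → 23.
Combining the parts gives 28 nests, 62 chicks, 23 eggs.

28 nests, 62 chicks, 23 eggs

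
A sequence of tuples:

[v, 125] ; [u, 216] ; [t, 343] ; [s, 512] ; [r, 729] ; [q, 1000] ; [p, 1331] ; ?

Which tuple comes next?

[o, 1728]

Letter: letters move back 1 place in the alphabet, so v, u, t, s, r, q, p → o.
Second part — perfect cubes: 5³, 6³, 7³, …: 125, 216, 343, 512, 729, 1000, 1331 → 1728.
Putting it together: [o, 1728].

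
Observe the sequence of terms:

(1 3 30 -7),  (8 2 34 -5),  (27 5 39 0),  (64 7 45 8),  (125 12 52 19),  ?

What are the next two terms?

First value — perfect cubes: 1³, 2³, 3³, …: 1, 8, 27, 64, 125 → 216 → 343.
For the second value, each term is the sum of the two before it: 3, 2, 5, 7, 12 → 19 → 31.
For the third value, differences are 4, 5, 6, … (increasing by 1 each time): 30, 34, 39, 45, 52 → 60 → 69.
For the fourth value, differences are 2, 5, 8, … (increasing by 3 each time): -7, -5, 0, 8, 19 → 33 → 50.
Putting the parts together: (216 19 60 33) and then (343 31 69 50).

(216 19 60 33), (343 31 69 50)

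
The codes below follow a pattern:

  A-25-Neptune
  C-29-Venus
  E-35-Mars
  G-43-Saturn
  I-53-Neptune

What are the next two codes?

K-65-Venus then M-79-Mars

Letter: letters move forward 2 places in the alphabet, so A, C, E, G, I → K → M.
Second component: differences are 4, 6, 8, … (increasing by 2 each time), so 25, 29, 35, 43, 53 → 65 → 79.
Planet — repeats Neptune → Venus → Mars → Saturn: Neptune, Venus, Mars, Saturn, Neptune → Venus → Mars.
Putting the parts together: K-65-Venus and then M-79-Mars.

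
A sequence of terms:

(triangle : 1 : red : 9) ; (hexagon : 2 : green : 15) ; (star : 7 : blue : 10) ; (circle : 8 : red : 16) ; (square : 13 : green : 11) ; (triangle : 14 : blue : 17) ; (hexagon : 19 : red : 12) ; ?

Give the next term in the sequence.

(star : 20 : green : 18)

For the shape, repeats triangle → hexagon → star → circle → square: triangle, hexagon, star, circle, square, triangle, hexagon → star.
For the second slot, alternating steps +1, +5, +1, +5, …: 1, 2, 7, 8, 13, 14, 19 → 20.
For the colour, repeats red → green → blue: red, green, blue, red, green, blue, red → green.
Fourth slot — alternating steps +6, −5, +6, −5, …: 9, 15, 10, 16, 11, 17, 12 → 18.
Combining the parts gives (star : 20 : green : 18).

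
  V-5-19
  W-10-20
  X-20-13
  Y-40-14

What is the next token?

Z-80-7

Letter: V, W, X, Y → Z (letters move forward 1 place in the alphabet).
For the second component, ×2 each step: 5, 10, 20, 40 → 80.
For the third component, alternating steps +1, −7, +1, −7, …: 19, 20, 13, 14 → 7.
So the next token is Z-80-7.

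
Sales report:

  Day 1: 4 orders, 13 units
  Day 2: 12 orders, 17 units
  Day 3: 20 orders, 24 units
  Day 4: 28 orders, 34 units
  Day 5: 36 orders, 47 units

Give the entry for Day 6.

Orders: +8 each step, so 4, 12, 20, 28, 36 → 44.
Units — differences are 4, 7, 10, … (increasing by 3 each time): 13, 17, 24, 34, 47 → 63.
Combining the parts gives 44 orders, 63 units.

44 orders, 63 units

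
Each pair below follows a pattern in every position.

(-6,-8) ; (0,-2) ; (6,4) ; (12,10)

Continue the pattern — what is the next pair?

(18,16)

First component — +6 each step: -6, 0, 6, 12 → 18.
Second component goes -8, -2, 4, 10 → 16 (always 2 less than the first component).
Putting it together: (18,16).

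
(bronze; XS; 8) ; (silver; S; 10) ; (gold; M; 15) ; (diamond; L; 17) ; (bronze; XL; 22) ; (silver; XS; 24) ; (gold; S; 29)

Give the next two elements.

(diamond; M; 31), (bronze; L; 36)

Rank — repeats bronze → silver → gold → diamond: bronze, silver, gold, diamond, bronze, silver, gold → diamond → bronze.
Size goes XS, S, M, L, XL, XS, S → M → L (repeats XS → S → M → L → XL).
Third coordinate goes 8, 10, 15, 17, 22, 24, 29 → 31 → 36 (alternating steps +2, +5, +2, +5, …).
So the next two elements are (diamond; M; 31) and (bronze; L; 36).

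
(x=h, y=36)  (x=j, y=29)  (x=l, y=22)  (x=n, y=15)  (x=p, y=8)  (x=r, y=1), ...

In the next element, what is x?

X: letters move forward 2 places in the alphabet; h, j, l, n, p, r → t.

t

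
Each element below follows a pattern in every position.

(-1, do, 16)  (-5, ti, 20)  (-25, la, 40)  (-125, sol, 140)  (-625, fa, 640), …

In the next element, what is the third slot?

3140

First slot: ×5 each step, so -1, -5, -25, -125, -625 → -3125.
Note goes do, ti, la, sol, fa → mi (runs backward through the solfège scale do→ti).
Third slot — together with the first slot always sums to 15: 16, 20, 40, 140, 640 → 3140.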